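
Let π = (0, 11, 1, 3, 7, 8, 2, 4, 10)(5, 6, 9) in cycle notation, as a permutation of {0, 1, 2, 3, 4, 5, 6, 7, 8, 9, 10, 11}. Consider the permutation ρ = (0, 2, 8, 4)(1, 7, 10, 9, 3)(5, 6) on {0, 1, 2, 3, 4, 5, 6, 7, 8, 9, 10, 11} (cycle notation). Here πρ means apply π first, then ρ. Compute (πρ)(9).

6

(πρ)(9) = ρ(π(9)). π(9) = 5, then ρ(5) = 6. So (πρ)(9) = 6.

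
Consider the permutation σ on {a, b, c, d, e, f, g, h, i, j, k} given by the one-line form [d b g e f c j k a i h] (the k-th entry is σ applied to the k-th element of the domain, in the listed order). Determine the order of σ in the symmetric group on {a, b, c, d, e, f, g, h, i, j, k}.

The disjoint-cycle form of σ has cycle lengths 8, 2, 1.
The order of σ is the least common multiple of its cycle lengths: lcm(8, 2) = 8.

8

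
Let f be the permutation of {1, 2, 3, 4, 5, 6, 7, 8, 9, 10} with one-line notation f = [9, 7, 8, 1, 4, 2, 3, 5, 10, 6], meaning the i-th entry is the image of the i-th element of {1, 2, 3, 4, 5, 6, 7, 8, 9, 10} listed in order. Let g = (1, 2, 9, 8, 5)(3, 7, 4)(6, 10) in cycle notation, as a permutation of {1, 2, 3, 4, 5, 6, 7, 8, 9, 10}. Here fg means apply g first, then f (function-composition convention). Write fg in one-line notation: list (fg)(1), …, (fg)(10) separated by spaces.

For each element, apply g then f: 1 → 2 → 7; 2 → 9 → 10; 3 → 7 → 3; 4 → 3 → 8; 5 → 1 → 9; 6 → 10 → 6; 7 → 4 → 1; 8 → 5 → 4; 9 → 8 → 5; 10 → 6 → 2.
Collecting the images, fg = [7 10 3 8 9 6 1 4 5 2].

7 10 3 8 9 6 1 4 5 2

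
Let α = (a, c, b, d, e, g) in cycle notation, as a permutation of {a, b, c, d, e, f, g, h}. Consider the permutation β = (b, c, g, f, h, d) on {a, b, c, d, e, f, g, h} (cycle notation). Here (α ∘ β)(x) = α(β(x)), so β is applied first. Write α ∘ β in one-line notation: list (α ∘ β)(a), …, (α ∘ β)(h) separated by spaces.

Chase each element through β then α: a → a → c; b → c → b; c → g → a; d → b → d; e → e → g; f → h → h; g → f → f; h → d → e.
So α ∘ β in one-line form is c b a d g h f e.

c b a d g h f e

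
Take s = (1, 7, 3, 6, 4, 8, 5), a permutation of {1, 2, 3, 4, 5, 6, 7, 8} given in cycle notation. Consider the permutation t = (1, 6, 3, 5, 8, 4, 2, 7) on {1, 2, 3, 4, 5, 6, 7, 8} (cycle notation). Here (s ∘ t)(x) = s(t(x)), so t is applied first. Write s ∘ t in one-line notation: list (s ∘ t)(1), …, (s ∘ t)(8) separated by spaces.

For each element, apply t then s: 1 → 6 → 4; 2 → 7 → 3; 3 → 5 → 1; 4 → 2 → 2; 5 → 8 → 5; 6 → 3 → 6; 7 → 1 → 7; 8 → 4 → 8.
So s ∘ t in one-line form is 4 3 1 2 5 6 7 8.

4 3 1 2 5 6 7 8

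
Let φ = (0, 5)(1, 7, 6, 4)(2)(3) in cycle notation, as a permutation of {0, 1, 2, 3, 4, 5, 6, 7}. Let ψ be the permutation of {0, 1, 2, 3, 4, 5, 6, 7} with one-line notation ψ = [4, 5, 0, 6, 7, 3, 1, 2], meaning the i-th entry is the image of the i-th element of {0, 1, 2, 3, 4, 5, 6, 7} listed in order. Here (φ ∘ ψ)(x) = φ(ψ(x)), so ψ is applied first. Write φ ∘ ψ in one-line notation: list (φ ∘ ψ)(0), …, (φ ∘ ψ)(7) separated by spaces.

1 0 5 4 6 3 7 2

For each element, apply ψ then φ: 0 → 4 → 1; 1 → 5 → 0; 2 → 0 → 5; 3 → 6 → 4; 4 → 7 → 6; 5 → 3 → 3; 6 → 1 → 7; 7 → 2 → 2.
Collecting the images, φ ∘ ψ = [1 0 5 4 6 3 7 2].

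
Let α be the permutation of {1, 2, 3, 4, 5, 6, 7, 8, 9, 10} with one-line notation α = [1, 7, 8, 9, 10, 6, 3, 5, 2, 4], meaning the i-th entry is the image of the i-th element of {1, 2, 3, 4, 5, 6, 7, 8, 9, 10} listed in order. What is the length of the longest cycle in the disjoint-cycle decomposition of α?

8

Decomposing into disjoint cycles gives (2 7 3 8 5 10 4 9); the longest has length 8.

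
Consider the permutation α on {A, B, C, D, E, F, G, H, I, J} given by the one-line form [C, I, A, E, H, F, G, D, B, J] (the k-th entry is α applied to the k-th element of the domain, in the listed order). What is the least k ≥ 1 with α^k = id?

The disjoint-cycle form of α has cycle lengths 3, 2, 2, 1, 1, 1.
Since disjoint cycles commute, ord(α) = lcm(3, 2, 2) = 6.

6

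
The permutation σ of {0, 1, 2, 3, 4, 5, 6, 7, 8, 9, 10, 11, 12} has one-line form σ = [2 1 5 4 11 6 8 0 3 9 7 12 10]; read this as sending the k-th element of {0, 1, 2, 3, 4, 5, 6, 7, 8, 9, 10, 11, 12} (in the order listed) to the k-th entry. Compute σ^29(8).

Tracing 8 → 3 → … returns to 8 after 11 steps, so 8 lies in an 11-cycle (0, 2, 5, 6, 8, 3, 4, 11, 12, 10, 7).
Since the cycle has length 11, σ^29 acts on it the same as σ^7 (29 mod 11 = 7).
Advancing 7 steps from 8: 8 → 3 → 4 → 11 → 12 → 10 → 7 → 0.

0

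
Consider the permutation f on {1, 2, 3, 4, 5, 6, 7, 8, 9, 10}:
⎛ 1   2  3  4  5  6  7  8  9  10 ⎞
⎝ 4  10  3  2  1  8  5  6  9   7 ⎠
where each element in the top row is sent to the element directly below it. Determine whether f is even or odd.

even

In disjoint-cycle form the cycle lengths are 6, 2, 1, 1.
A cycle is odd iff its length is even; f has 2 even-length cycles, so sgn(f) = (−1)^2 and f is even.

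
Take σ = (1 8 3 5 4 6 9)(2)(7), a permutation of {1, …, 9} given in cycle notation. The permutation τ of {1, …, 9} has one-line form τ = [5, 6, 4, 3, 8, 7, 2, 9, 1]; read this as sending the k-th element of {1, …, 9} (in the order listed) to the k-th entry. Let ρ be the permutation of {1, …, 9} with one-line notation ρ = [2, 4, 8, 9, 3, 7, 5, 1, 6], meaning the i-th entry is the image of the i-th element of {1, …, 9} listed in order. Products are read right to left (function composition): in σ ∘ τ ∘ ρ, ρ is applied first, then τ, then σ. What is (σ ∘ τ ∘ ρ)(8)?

4

(σ ∘ τ ∘ ρ)(8) = σ(τ(ρ(8))). ρ(8) = 1, then τ(1) = 5, then σ(5) = 4, so the result is 4.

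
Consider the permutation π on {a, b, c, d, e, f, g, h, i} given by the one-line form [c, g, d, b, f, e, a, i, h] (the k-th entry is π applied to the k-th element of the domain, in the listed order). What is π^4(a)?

g

Tracing a → c → … returns to a after 5 steps, so a lies in a 5-cycle (a, c, d, b, g).
Advancing 4 steps from a: a → c → d → b → g.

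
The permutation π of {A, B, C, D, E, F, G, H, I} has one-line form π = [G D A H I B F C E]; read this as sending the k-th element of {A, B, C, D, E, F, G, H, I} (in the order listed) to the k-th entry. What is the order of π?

Decomposing into disjoint cycles gives cycle lengths 7, 2.
Since disjoint cycles commute, ord(π) = lcm(7, 2) = 14.

14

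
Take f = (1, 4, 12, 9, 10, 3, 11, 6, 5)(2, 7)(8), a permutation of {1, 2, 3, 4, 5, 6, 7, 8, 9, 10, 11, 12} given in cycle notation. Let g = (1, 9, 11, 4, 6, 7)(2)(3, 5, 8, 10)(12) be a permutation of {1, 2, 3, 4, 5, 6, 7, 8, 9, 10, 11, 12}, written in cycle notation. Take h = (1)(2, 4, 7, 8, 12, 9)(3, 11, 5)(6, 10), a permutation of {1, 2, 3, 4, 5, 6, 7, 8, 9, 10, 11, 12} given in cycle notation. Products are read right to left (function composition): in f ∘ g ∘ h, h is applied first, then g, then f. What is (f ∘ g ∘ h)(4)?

4

Chase 4: h(4) = 7; g(7) = 1; f(1) = 4. Hence (f ∘ g ∘ h)(4) = 4.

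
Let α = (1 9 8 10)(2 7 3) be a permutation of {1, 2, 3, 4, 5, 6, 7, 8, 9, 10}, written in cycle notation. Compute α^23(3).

3 lies in the 3-cycle (2 7 3).
Powers repeat with period 3 on this cycle, and 23 mod 3 = 2, so α^23(3) = α^2(3).
Advancing 2 steps from 3: 3 → 2 → 7.

7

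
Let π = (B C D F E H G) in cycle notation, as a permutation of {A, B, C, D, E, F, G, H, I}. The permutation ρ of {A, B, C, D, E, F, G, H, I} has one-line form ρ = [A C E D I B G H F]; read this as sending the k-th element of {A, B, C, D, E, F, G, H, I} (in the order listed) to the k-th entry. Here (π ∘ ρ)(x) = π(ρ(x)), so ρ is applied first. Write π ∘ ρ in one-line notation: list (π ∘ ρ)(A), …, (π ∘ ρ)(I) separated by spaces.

A D H F I C B G E

(π ∘ ρ)(x) = π(ρ(x)). Computing each image: π(ρ(A)) = π(A) = A, π(ρ(B)) = π(C) = D, π(ρ(C)) = π(E) = H, π(ρ(D)) = π(D) = F, π(ρ(E)) = π(I) = I, π(ρ(F)) = π(B) = C, π(ρ(G)) = π(G) = B, π(ρ(H)) = π(H) = G, π(ρ(I)) = π(F) = E.
Hence π ∘ ρ = [A D H F I C B G E].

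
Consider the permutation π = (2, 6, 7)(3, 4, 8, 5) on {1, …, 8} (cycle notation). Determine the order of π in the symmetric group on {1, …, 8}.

The disjoint cycles have lengths 4, 3, 1.
The order is lcm(4, 3) = 12.

12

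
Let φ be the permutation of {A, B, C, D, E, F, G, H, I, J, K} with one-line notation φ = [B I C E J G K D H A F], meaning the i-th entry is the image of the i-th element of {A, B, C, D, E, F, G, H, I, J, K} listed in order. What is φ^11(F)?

Tracing F → G → … returns to F after 3 steps, so F lies in a 3-cycle (F G K).
On a 3-cycle, φ^3 is the identity, so φ^11 = φ^2 there (11 ≡ 2 mod 3).
Stepping 2 places around the cycle: F → G → K.

K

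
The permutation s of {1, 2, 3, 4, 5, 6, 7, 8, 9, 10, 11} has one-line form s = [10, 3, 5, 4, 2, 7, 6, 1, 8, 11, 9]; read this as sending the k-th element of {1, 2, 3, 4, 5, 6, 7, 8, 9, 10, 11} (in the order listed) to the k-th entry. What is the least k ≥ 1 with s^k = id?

30

The disjoint-cycle form of s has cycle lengths 5, 3, 2, 1.
The order of s is the least common multiple of its cycle lengths: lcm(5, 3, 2) = 30.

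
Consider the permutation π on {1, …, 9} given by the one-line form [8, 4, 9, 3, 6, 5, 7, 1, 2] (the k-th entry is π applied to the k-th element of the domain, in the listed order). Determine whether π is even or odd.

odd

In disjoint-cycle form the cycle lengths are 4, 2, 2, 1.
A cycle is odd iff its length is even; π has 3 even-length cycles, so sgn(π) = (−1)^3 and π is odd.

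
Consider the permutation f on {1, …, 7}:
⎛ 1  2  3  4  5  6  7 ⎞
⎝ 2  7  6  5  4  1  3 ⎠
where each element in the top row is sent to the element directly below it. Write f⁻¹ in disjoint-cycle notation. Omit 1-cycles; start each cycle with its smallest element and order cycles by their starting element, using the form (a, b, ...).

First write f in disjoint cycles: (1, 2, 7, 3, 6)(4, 5).
Reversing each cycle (and rotating so the smallest element leads) gives f⁻¹ = (1, 6, 3, 7, 2)(4, 5).

(1, 6, 3, 7, 2)(4, 5)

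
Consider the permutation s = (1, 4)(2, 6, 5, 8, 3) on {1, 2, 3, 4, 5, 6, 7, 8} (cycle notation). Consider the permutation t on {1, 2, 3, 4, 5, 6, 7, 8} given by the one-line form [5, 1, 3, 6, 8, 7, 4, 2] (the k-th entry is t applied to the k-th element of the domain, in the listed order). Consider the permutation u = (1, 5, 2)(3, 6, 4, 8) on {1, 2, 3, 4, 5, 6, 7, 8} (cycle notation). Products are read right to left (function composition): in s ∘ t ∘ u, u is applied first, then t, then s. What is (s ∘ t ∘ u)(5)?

4

Chase 5: u(5) = 2; t(2) = 1; s(1) = 4. Hence (s ∘ t ∘ u)(5) = 4.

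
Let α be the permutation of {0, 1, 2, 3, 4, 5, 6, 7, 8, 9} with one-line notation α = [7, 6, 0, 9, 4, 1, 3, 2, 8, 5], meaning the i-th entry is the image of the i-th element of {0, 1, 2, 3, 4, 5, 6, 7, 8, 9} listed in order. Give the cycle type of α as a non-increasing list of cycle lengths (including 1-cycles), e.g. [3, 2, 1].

[5, 3, 1, 1]

The disjoint cycles are (0, 7, 2)(1, 6, 3, 9, 5)(4)(8), with lengths 5, 3, 1, 1 in non-increasing order.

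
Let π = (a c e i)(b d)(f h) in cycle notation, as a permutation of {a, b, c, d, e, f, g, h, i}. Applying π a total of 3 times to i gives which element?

i lies in the 4-cycle (a c e i).
Advancing 3 steps from i: i → a → c → e.

e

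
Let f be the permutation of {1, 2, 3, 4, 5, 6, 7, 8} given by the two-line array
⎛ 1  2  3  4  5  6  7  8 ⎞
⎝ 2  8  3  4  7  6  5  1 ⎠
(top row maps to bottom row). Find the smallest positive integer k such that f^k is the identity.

6

Decomposing into disjoint cycles gives cycle lengths 3, 2, 1, 1, 1.
The order is lcm(3, 2) = 6.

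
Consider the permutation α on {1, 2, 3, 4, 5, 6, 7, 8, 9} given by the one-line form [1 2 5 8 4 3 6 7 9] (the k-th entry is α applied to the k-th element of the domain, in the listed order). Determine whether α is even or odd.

In disjoint-cycle form the cycle lengths are 6, 1, 1, 1.
A cycle of length ℓ contributes ℓ−1 transpositions, so α is a product of 5 transpositions — odd.

odd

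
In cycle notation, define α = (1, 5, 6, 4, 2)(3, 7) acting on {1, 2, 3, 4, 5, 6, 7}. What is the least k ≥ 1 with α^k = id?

The disjoint cycles have lengths 5, 2.
The order is lcm(5, 2) = 10.

10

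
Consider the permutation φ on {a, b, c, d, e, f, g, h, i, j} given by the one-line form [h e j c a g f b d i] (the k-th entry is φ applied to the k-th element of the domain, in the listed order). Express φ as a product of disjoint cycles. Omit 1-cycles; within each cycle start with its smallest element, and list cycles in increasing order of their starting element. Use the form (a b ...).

(a h b e)(c j i d)(f g)

Start at a and follow images: a → h → b → e → a, giving the cycle (a h b e).
Repeating from the next unused element and collecting all non-trivial cycles gives (a h b e)(c j i d)(f g).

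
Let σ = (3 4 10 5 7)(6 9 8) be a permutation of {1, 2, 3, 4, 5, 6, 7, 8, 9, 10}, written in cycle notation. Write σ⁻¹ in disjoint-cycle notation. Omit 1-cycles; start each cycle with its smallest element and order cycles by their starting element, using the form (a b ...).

(3 7 5 10 4)(6 8 9)

If σ sends a → b within a cycle, σ⁻¹ sends b → a; equivalently, reverse each cycle.
After reversing and putting each cycle's least element first, σ⁻¹ = (3 7 5 10 4)(6 8 9).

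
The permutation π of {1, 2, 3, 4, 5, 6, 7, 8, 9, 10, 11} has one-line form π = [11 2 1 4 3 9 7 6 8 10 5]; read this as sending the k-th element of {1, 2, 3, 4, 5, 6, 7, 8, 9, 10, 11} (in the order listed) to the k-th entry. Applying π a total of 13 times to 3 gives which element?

Tracing 3 → 1 → … returns to 3 after 4 steps, so 3 lies in a 4-cycle (1 11 5 3).
On a 4-cycle, π^4 is the identity, so π^13 = π^1 there (13 ≡ 1 mod 4).
Advancing 1 step from 3: 3 → 1.

1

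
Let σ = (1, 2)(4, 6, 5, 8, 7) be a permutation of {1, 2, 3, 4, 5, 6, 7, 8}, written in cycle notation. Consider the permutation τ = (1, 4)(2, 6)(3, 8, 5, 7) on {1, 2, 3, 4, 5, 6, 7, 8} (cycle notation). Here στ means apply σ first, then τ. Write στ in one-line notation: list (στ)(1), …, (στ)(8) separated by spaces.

6 4 8 2 5 7 1 3

For each element, apply σ then τ: 1 → 2 → 6; 2 → 1 → 4; 3 → 3 → 8; 4 → 6 → 2; 5 → 8 → 5; 6 → 5 → 7; 7 → 4 → 1; 8 → 7 → 3.
Collecting the images, στ = [6 4 8 2 5 7 1 3].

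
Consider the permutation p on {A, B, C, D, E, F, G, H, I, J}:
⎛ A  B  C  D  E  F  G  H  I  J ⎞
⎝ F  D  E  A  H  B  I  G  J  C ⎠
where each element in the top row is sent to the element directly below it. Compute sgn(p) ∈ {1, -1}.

1

In disjoint-cycle form the cycle lengths are 6, 4.
A cycle is odd iff its length is even; p has 2 even-length cycles, so sgn(p) = (−1)^2 and p is even.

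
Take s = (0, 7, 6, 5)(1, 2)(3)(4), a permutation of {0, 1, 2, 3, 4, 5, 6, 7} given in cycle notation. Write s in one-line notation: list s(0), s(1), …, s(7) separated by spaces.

7 2 1 3 4 0 5 6

Image by image: 0↦7, 1↦2, 2↦1, 3↦3, 4↦4, 5↦0, 6↦5, 7↦6.
So the one-line form is 7 2 1 3 4 0 5 6.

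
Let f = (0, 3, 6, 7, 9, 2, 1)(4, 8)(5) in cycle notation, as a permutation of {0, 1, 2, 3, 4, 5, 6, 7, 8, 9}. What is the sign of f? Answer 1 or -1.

-1

The cycle lengths are 7, 2, 1.
A cycle is odd iff its length is even; f has 1 even-length cycle, so sgn(f) = (−1)^1 and f is odd.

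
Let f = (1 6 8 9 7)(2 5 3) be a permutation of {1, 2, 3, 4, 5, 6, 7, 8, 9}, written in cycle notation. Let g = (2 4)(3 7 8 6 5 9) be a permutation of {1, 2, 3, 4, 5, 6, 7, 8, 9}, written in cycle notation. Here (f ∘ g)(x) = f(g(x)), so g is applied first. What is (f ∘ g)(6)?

(f ∘ g)(6) = f(g(6)). g(6) = 5, then f(5) = 3. So (f ∘ g)(6) = 3.

3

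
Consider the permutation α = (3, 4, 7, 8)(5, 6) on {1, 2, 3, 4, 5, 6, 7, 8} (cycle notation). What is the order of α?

The cycle type of α is (4, 2, 1, 1).
The order of α is the least common multiple of its cycle lengths: lcm(4, 2) = 4.

4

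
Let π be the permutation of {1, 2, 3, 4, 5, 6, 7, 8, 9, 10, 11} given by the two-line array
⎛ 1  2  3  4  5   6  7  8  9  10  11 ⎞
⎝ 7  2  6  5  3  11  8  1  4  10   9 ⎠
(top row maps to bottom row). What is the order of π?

6

Decomposing into disjoint cycles gives cycle lengths 6, 3, 1, 1.
The order of π is the least common multiple of its cycle lengths: lcm(6, 3) = 6.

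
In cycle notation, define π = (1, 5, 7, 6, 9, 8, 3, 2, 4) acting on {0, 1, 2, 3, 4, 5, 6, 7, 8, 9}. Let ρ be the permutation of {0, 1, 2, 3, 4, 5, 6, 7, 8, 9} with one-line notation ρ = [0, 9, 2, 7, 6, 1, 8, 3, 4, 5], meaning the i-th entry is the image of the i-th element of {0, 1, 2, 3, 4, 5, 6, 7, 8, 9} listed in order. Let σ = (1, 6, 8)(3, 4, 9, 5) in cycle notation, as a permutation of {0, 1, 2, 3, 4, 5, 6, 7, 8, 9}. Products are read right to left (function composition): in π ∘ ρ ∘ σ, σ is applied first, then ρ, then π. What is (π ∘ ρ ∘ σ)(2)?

4

Chase 2: σ(2) = 2; ρ(2) = 2; π(2) = 4. Hence (π ∘ ρ ∘ σ)(2) = 4.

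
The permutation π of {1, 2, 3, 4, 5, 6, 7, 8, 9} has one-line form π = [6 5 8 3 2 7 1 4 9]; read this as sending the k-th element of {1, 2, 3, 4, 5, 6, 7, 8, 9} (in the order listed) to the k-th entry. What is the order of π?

6

Decomposing into disjoint cycles gives cycle lengths 3, 3, 2, 1.
Since disjoint cycles commute, ord(π) = lcm(3, 3, 2) = 6.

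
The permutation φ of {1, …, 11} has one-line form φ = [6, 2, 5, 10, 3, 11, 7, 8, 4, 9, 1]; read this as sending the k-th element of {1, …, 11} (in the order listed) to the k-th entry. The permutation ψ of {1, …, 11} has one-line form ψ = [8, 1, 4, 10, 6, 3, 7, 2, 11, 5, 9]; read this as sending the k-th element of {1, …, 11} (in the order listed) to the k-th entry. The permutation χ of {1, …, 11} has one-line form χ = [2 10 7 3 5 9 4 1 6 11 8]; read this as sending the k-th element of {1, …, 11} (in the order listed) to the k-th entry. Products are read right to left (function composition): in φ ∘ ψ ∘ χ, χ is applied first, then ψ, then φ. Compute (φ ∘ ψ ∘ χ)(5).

Chase 5: χ(5) = 5; ψ(5) = 6; φ(6) = 11. Hence (φ ∘ ψ ∘ χ)(5) = 11.

11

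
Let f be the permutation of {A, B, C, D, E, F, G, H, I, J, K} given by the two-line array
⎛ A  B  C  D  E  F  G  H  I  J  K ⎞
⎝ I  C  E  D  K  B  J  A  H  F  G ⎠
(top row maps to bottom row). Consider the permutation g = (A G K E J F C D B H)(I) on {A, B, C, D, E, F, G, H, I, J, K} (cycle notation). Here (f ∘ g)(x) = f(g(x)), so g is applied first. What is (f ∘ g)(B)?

A

(f ∘ g)(B) = f(g(B)). g(B) = H, then f(H) = A. So (f ∘ g)(B) = A.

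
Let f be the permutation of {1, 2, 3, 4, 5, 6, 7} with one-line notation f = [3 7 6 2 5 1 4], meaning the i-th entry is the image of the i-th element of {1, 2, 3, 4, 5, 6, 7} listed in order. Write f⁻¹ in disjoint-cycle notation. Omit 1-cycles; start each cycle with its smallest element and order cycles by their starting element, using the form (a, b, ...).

The cycle decomposition of f is (1, 3, 6)(2, 7, 4).
The inverse reverses every cycle; in canonical form, f⁻¹ = (1, 6, 3)(2, 4, 7).

(1, 6, 3)(2, 4, 7)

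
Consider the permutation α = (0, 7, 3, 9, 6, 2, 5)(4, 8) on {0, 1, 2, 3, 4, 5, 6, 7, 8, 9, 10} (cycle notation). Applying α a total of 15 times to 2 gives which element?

2 lies in the 7-cycle (0, 7, 3, 9, 6, 2, 5).
Since the cycle has length 7, α^15 acts on it the same as α^1 (15 mod 7 = 1).
Stepping 1 place around the cycle: 2 → 5.

5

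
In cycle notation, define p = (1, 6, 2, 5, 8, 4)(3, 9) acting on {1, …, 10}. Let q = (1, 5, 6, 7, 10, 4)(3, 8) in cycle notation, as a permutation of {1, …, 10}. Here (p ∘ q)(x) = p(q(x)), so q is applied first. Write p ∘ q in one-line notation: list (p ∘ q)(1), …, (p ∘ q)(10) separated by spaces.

8 5 4 6 2 7 10 9 3 1

For each element, apply q then p: 1 → 5 → 8; 2 → 2 → 5; 3 → 8 → 4; 4 → 1 → 6; 5 → 6 → 2; 6 → 7 → 7; 7 → 10 → 10; 8 → 3 → 9; 9 → 9 → 3; 10 → 4 → 1.
So p ∘ q in one-line form is 8 5 4 6 2 7 10 9 3 1.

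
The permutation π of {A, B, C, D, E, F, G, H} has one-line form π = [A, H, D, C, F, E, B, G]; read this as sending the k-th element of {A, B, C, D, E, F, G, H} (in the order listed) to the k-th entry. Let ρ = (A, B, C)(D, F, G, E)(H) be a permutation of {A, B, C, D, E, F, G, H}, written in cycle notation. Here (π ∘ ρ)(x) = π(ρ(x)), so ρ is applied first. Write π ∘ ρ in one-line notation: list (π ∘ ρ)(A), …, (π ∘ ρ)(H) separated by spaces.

H D A E C B F G

Chase each element through ρ then π: A → B → H; B → C → D; C → A → A; D → F → E; E → D → C; F → G → B; G → E → F; H → H → G.
Collecting the images, π ∘ ρ = [H D A E C B F G].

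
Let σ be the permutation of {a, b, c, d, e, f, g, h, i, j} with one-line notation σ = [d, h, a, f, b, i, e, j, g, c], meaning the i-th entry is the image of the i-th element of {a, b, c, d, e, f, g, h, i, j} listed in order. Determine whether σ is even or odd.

In disjoint-cycle form the cycle lengths are 10.
A cycle is odd iff its length is even; σ has 1 even-length cycle, so sgn(σ) = (−1)^1 and σ is odd.

odd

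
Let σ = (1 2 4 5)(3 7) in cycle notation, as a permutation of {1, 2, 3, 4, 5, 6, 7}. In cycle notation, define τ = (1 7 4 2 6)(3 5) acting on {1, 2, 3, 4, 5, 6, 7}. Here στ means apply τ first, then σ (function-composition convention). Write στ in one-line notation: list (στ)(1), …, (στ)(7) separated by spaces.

(στ)(x) = σ(τ(x)). Computing each image: σ(τ(1)) = σ(7) = 3, σ(τ(2)) = σ(6) = 6, σ(τ(3)) = σ(5) = 1, σ(τ(4)) = σ(2) = 4, σ(τ(5)) = σ(3) = 7, σ(τ(6)) = σ(1) = 2, σ(τ(7)) = σ(4) = 5.
Hence στ = [3 6 1 4 7 2 5].

3 6 1 4 7 2 5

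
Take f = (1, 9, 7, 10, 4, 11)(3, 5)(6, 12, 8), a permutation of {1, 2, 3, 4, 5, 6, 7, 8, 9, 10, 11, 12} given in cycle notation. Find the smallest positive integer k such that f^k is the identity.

6

The disjoint cycles have lengths 6, 3, 2, 1.
Since disjoint cycles commute, ord(f) = lcm(6, 3, 2) = 6.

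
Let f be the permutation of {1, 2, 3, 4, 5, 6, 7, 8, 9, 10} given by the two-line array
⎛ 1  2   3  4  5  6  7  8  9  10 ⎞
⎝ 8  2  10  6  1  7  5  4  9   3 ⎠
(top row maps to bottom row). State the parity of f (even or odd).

even

In disjoint-cycle form the cycle lengths are 6, 2, 1, 1.
A cycle is odd iff its length is even; f has 2 even-length cycles, so sgn(f) = (−1)^2 and f is even.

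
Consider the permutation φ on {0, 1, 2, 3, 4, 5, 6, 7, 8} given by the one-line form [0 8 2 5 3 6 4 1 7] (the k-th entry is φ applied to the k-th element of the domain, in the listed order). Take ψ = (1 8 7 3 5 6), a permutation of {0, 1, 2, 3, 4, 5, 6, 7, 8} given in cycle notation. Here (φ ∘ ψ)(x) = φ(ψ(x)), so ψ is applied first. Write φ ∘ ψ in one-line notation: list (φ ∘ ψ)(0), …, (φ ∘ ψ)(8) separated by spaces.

(φ ∘ ψ)(x) = φ(ψ(x)). Computing each image: φ(ψ(0)) = φ(0) = 0, φ(ψ(1)) = φ(8) = 7, φ(ψ(2)) = φ(2) = 2, φ(ψ(3)) = φ(5) = 6, φ(ψ(4)) = φ(4) = 3, φ(ψ(5)) = φ(6) = 4, φ(ψ(6)) = φ(1) = 8, φ(ψ(7)) = φ(3) = 5, φ(ψ(8)) = φ(7) = 1.
Hence φ ∘ ψ = [0 7 2 6 3 4 8 5 1].

0 7 2 6 3 4 8 5 1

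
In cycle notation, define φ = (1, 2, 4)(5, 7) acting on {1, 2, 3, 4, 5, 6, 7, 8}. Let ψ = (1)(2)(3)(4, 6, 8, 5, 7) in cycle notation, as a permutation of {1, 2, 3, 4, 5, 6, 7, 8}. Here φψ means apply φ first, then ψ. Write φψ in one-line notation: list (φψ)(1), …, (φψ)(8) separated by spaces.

(φψ)(x) = ψ(φ(x)). Computing each image: ψ(φ(1)) = ψ(2) = 2, ψ(φ(2)) = ψ(4) = 6, ψ(φ(3)) = ψ(3) = 3, ψ(φ(4)) = ψ(1) = 1, ψ(φ(5)) = ψ(7) = 4, ψ(φ(6)) = ψ(6) = 8, ψ(φ(7)) = ψ(5) = 7, ψ(φ(8)) = ψ(8) = 5.
Hence φψ = [2 6 3 1 4 8 7 5].

2 6 3 1 4 8 7 5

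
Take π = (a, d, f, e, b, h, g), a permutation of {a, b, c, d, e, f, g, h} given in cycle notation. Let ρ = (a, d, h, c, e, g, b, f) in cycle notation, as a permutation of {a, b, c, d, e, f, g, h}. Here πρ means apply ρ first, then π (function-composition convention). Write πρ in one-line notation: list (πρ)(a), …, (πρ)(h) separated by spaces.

f e b g a d h c

Chase each element through ρ then π: a → d → f; b → f → e; c → e → b; d → h → g; e → g → a; f → a → d; g → b → h; h → c → c.
So πρ in one-line form is f e b g a d h c.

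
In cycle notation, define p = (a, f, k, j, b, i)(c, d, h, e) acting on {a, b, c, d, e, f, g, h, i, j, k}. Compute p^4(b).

k

b lies in the 6-cycle (a, f, k, j, b, i).
Advancing 4 steps from b: b → i → a → f → k.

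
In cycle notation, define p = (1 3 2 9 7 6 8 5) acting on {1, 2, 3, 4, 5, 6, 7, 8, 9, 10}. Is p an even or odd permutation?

The cycle lengths are 8, 1, 1.
A cycle is odd iff its length is even; p has 1 even-length cycle, so sgn(p) = (−1)^1 and p is odd.

odd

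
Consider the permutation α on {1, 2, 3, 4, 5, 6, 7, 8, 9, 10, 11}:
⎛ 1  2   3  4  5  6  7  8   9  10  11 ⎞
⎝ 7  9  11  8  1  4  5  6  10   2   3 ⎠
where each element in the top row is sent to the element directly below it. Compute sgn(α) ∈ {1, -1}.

-1

In disjoint-cycle form the cycle lengths are 3, 3, 3, 2.
A cycle of length ℓ contributes ℓ−1 transpositions, so α is a product of 2 + 2 + 2 + 1 = 7 transpositions — odd.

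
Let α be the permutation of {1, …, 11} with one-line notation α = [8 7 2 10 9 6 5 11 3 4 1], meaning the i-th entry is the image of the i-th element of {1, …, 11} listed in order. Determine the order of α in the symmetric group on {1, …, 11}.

30

Decomposing into disjoint cycles gives cycle lengths 5, 3, 2, 1.
Since disjoint cycles commute, ord(α) = lcm(5, 3, 2) = 30.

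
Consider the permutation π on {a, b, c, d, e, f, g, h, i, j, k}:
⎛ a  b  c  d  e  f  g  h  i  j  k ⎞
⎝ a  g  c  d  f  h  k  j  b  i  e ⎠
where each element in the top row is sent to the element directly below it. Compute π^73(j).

i

Tracing j → i → … returns to j after 8 steps, so j lies in an 8-cycle (b g k e f h j i).
Since the cycle has length 8, π^73 acts on it the same as π^1 (73 mod 8 = 1).
Advancing 1 step from j: j → i.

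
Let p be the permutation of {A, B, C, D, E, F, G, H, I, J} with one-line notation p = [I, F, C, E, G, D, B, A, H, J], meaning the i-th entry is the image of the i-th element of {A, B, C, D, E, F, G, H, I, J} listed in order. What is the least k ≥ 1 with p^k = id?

15

Writing p as disjoint cycles, the cycle lengths are 5, 3, 1, 1.
The order is lcm(5, 3) = 15.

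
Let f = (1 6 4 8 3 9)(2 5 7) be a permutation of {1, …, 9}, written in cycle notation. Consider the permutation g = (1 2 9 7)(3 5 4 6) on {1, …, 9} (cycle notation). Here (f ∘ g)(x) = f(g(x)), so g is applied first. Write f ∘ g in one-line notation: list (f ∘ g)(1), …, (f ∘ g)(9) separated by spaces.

5 1 7 4 8 9 6 3 2

(f ∘ g)(x) = f(g(x)). Computing each image: f(g(1)) = f(2) = 5, f(g(2)) = f(9) = 1, f(g(3)) = f(5) = 7, f(g(4)) = f(6) = 4, f(g(5)) = f(4) = 8, f(g(6)) = f(3) = 9, f(g(7)) = f(1) = 6, f(g(8)) = f(8) = 3, f(g(9)) = f(7) = 2.
Hence f ∘ g = [5 1 7 4 8 9 6 3 2].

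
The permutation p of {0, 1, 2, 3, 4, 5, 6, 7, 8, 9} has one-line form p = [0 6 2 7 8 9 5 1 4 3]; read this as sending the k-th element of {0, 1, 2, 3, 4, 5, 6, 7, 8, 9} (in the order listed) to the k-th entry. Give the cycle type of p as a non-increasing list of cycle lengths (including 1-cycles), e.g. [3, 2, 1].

The disjoint cycles are (0)(1 6 5 9 3 7)(2)(4 8), with lengths 6, 2, 1, 1 in non-increasing order.

[6, 2, 1, 1]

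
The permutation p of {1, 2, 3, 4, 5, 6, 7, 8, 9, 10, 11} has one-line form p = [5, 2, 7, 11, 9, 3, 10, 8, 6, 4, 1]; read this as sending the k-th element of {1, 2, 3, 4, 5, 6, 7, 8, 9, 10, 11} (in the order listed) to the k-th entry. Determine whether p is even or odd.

even

In disjoint-cycle form the cycle lengths are 9, 1, 1.
A cycle is odd iff its length is even; p has 0 even-length cycles, so sgn(p) = (−1)^0 and p is even.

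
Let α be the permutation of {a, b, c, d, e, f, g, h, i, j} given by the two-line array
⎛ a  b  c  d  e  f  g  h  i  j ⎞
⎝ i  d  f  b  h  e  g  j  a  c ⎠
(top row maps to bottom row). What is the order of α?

Decomposing into disjoint cycles gives cycle lengths 5, 2, 2, 1.
The order is lcm(5, 2, 2) = 10.

10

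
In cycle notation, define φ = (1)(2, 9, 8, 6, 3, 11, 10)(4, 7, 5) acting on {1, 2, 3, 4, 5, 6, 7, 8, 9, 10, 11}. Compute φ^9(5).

5

5 lies in the 3-cycle (4, 7, 5).
Since the cycle has length 3, φ^9 acts on it the same as φ^0 (9 mod 3 = 0).
So φ^9(5) = 5.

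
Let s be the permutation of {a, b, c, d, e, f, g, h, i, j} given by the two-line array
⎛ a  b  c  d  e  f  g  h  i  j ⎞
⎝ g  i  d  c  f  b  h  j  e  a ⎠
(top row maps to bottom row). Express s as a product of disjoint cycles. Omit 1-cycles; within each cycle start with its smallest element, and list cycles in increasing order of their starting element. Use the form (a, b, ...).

Iterating s from a gives a → g → h → j → a; that is the 4-cycle (a, g, h, j).
Repeating from the next unused element and collecting all non-trivial cycles gives (a, g, h, j)(b, i, e, f)(c, d).

(a, g, h, j)(b, i, e, f)(c, d)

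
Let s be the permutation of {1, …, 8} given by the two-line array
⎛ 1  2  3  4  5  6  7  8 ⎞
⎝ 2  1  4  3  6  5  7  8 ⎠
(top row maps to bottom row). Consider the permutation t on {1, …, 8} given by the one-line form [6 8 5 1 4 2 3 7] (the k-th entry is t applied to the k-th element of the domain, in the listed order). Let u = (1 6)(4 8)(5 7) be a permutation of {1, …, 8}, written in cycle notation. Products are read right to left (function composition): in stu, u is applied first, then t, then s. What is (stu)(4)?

7

(stu)(4) = s(t(u(4))). u(4) = 8, then t(8) = 7, then s(7) = 7, so the result is 7.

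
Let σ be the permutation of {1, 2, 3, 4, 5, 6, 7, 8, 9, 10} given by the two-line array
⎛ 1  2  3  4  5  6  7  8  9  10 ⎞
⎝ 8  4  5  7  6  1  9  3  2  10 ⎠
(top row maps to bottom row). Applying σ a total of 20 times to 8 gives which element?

Tracing 8 → 3 → … returns to 8 after 5 steps, so 8 lies in a 5-cycle (1, 8, 3, 5, 6).
On a 5-cycle, σ^5 is the identity, so σ^20 = σ^0 there (20 ≡ 0 mod 5).
So σ^20(8) = 8.

8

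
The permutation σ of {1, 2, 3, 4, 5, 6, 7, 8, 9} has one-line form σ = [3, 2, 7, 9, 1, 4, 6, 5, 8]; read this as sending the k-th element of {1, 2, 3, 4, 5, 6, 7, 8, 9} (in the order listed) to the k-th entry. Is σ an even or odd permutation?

In disjoint-cycle form the cycle lengths are 8, 1.
A cycle of length ℓ contributes ℓ−1 transpositions, so σ is a product of 7 transpositions — odd.

odd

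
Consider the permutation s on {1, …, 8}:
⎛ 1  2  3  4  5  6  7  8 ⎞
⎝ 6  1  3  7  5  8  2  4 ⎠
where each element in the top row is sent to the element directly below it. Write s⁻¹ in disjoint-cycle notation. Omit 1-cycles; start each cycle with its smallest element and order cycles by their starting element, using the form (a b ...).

(1 2 7 4 8 6)

First write s in disjoint cycles: (1 6 8 4 7 2).
Reversing each cycle (and rotating so the smallest element leads) gives s⁻¹ = (1 2 7 4 8 6).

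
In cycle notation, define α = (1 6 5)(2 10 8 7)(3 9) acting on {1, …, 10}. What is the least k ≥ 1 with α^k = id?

The cycle type of α is (4, 3, 2, 1).
Since disjoint cycles commute, ord(α) = lcm(4, 3, 2) = 12.

12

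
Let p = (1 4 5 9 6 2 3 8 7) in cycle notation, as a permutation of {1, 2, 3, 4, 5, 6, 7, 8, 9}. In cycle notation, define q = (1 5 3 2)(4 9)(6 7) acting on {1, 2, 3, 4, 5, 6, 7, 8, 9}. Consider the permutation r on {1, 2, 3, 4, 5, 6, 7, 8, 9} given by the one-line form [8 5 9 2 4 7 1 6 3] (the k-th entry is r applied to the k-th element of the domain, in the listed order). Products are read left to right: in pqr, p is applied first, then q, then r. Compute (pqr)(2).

5

(pqr)(2) = r(q(p(2))). p(2) = 3, then q(3) = 2, then r(2) = 5, so the result is 5.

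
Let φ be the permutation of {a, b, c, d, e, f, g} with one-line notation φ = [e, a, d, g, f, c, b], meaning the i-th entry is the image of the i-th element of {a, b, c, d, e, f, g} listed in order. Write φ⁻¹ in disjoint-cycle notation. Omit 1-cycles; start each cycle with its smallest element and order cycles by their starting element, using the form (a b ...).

The cycle decomposition of φ is (a e f c d g b).
The inverse reverses every cycle; in canonical form, φ⁻¹ = (a b g d c f e).

(a b g d c f e)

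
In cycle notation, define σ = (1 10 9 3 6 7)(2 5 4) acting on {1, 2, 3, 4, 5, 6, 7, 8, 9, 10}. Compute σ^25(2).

2 lies in the 3-cycle (2 5 4).
Powers repeat with period 3 on this cycle, and 25 mod 3 = 1, so σ^25(2) = σ^1(2).
Stepping 1 place around the cycle: 2 → 5.

5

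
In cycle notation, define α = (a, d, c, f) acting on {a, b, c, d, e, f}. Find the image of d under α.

Within (a, d, c, f), d ↦ c.

c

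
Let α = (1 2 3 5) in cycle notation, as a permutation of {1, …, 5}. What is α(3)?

Within (1 2 3 5), 3 ↦ 5.

5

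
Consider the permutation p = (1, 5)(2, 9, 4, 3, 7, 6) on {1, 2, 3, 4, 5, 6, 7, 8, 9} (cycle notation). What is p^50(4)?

4 lies in the 6-cycle (2, 9, 4, 3, 7, 6).
Powers repeat with period 6 on this cycle, and 50 mod 6 = 2, so p^50(4) = p^2(4).
Advancing 2 steps from 4: 4 → 3 → 7.

7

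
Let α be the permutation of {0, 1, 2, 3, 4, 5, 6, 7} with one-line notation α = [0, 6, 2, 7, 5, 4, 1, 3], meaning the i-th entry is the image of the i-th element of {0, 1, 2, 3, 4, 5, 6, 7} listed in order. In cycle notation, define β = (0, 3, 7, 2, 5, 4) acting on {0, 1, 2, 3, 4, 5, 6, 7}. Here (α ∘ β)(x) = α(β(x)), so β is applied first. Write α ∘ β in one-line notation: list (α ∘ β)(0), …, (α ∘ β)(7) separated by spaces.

Chase each element through β then α: 0 → 3 → 7; 1 → 1 → 6; 2 → 5 → 4; 3 → 7 → 3; 4 → 0 → 0; 5 → 4 → 5; 6 → 6 → 1; 7 → 2 → 2.
Collecting the images, α ∘ β = [7 6 4 3 0 5 1 2].

7 6 4 3 0 5 1 2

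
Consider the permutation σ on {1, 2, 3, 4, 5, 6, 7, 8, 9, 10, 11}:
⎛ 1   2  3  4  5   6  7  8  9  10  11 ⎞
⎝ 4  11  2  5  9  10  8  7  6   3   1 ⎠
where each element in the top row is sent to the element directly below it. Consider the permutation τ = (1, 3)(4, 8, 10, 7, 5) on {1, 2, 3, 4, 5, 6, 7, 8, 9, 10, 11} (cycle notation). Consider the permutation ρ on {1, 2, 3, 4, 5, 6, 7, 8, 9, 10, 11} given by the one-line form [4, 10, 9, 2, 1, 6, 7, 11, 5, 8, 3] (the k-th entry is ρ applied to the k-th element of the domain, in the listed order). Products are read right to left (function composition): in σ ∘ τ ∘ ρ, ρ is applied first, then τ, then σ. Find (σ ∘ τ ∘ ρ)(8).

1

Apply the permutations in order: ρ(8) = 11, then τ(11) = 11, then σ(11) = 1. So (σ ∘ τ ∘ ρ)(8) = 1.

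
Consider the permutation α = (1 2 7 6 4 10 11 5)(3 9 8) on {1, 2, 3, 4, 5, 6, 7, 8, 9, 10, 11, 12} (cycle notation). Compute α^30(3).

3 lies in the 3-cycle (3 9 8).
Since the cycle has length 3, α^30 acts on it the same as α^0 (30 mod 3 = 0).
So α^30(3) = 3.

3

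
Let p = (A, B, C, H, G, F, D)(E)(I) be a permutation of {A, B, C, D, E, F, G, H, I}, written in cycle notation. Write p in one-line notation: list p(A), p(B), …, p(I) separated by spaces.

Image by image: A↦B, B↦C, C↦H, D↦A, E↦E, F↦D, G↦F, H↦G, I↦I.
So the one-line form is B C H A E D F G I.

B C H A E D F G I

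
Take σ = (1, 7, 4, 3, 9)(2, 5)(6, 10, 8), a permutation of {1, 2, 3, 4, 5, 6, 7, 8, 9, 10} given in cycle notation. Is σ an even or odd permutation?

The cycle lengths are 5, 3, 2.
A cycle is odd iff its length is even; σ has 1 even-length cycle, so sgn(σ) = (−1)^1 and σ is odd.

odd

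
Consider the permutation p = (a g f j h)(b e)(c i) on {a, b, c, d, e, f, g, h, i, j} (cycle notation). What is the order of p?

The cycle type of p is (5, 2, 2, 1).
The order is lcm(5, 2, 2) = 10.

10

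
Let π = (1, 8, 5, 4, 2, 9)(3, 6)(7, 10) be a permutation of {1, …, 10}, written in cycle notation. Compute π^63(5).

9

5 lies in the 6-cycle (1, 8, 5, 4, 2, 9).
On a 6-cycle, π^6 is the identity, so π^63 = π^3 there (63 ≡ 3 mod 6).
Stepping 3 places around the cycle: 5 → 4 → 2 → 9.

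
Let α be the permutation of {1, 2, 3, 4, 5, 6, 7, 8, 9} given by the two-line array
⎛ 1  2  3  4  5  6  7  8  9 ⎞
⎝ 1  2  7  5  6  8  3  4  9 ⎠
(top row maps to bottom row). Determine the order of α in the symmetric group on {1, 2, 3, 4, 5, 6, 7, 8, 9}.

4

The disjoint-cycle form of α has cycle lengths 4, 2, 1, 1, 1.
Since disjoint cycles commute, ord(α) = lcm(4, 2) = 4.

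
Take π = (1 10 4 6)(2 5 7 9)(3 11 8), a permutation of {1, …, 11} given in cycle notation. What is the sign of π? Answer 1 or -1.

The cycle lengths are 4, 4, 3.
A cycle of length ℓ contributes ℓ−1 transpositions, so π is a product of 3 + 3 + 2 = 8 transpositions — even.

1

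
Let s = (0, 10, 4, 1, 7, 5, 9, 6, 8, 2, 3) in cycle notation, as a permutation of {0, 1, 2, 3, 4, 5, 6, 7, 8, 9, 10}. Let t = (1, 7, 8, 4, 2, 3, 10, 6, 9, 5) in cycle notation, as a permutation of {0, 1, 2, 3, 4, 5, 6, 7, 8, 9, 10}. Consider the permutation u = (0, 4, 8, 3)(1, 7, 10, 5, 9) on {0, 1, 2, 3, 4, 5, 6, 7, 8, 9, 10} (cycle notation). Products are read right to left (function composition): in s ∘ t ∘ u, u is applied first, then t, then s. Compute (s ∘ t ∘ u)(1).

2

(s ∘ t ∘ u)(1) = s(t(u(1))). u(1) = 7, then t(7) = 8, then s(8) = 2, so the result is 2.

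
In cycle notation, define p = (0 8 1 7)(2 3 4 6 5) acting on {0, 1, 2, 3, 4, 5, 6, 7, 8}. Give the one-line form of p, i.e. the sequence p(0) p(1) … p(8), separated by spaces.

8 7 3 4 6 2 5 0 1

Reading each image from the cycles: 0↦8, 1↦7, 2↦3, 3↦4, 4↦6, 5↦2, 6↦5, 7↦0, 8↦1.
So the one-line form is 8 7 3 4 6 2 5 0 1.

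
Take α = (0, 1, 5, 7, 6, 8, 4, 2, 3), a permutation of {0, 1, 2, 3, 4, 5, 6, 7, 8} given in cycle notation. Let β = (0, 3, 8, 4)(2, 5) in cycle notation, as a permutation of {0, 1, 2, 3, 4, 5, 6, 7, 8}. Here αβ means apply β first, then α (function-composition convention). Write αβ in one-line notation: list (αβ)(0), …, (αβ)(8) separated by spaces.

(αβ)(x) = α(β(x)). Computing each image: α(β(0)) = α(3) = 0, α(β(1)) = α(1) = 5, α(β(2)) = α(5) = 7, α(β(3)) = α(8) = 4, α(β(4)) = α(0) = 1, α(β(5)) = α(2) = 3, α(β(6)) = α(6) = 8, α(β(7)) = α(7) = 6, α(β(8)) = α(4) = 2.
Hence αβ = [0 5 7 4 1 3 8 6 2].

0 5 7 4 1 3 8 6 2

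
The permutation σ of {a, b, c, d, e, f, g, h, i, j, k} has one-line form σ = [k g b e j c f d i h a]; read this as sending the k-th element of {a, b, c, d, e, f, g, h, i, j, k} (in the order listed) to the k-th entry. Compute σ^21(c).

b

Tracing c → b → … returns to c after 4 steps, so c lies in a 4-cycle (b g f c).
On a 4-cycle, σ^4 is the identity, so σ^21 = σ^1 there (21 ≡ 1 mod 4).
Stepping 1 place around the cycle: c → b.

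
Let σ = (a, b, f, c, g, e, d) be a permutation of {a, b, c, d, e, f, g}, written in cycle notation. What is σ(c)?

Within (a, b, f, c, g, e, d), c ↦ g.

g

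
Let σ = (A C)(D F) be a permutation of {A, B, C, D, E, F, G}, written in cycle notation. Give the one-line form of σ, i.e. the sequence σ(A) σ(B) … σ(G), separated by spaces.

Each element maps to the next entry in its cycle (wrapping to the front): A→C, B→B, C→A, D→F, E→E, F→D, G→G.
So the one-line form is C B A F E D G.

C B A F E D G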